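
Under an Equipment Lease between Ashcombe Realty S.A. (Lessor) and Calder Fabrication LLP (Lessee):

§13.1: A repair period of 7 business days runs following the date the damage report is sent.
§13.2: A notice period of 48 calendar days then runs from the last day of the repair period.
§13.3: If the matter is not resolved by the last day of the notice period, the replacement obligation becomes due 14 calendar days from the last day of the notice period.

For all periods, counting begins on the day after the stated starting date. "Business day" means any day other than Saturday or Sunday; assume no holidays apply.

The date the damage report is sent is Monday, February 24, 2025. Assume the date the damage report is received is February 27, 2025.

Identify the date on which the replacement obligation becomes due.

May 6, 2025

The last day of the repair period: 7 business days after Monday, February 24, 2025, skipping weekends — Feb 25, Feb 26, Feb 27, Feb 28, Mar 3, Mar 4, Mar 5 — lands on Wednesday, March 5, 2025.
The last day of the notice period: 48 calendar days after March 5, 2025 is April 22, 2025.
The date on which the replacement obligation becomes due: 14 calendar days after April 22, 2025 is May 6, 2025.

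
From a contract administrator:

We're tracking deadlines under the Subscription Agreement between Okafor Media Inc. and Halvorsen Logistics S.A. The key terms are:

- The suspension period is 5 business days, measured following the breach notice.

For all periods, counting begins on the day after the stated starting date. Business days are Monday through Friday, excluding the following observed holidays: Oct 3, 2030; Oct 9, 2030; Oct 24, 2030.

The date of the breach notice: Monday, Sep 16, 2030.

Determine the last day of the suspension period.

The last day of the suspension period: 5 business days after Monday, Sep 16, 2030, skipping weekends — Sep 17, Sep 18, Sep 19, Sep 20, Sep 23 — lands on Monday, Sep 23, 2030.

Sep 23, 2030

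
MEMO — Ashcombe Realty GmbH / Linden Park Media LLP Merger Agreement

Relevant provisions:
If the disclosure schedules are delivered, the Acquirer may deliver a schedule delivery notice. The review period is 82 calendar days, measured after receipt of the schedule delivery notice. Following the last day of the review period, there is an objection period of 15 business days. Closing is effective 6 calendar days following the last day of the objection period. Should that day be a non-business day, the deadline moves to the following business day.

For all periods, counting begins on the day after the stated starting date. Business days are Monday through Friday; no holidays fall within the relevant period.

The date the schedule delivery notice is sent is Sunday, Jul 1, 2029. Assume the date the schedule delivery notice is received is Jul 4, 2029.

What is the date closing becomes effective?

Oct 22, 2029

The last day of the review period: 82 calendar days after Jul 4, 2029 is Sep 24, 2029.
The last day of the objection period: counting 15 business days from Monday, Sep 24, 2029 (Sep 25, Sep 26, Sep 27, Sep 28, …, Oct 11, Oct 12, Oct 15, skipping weekends) reaches Monday, Oct 15, 2029.
The date closing becomes effective: Oct 15, 2029 + 6 days = Oct 21, 2029. That falls on a Sunday, so it rolls to the next business day, Monday, Oct 22, 2029.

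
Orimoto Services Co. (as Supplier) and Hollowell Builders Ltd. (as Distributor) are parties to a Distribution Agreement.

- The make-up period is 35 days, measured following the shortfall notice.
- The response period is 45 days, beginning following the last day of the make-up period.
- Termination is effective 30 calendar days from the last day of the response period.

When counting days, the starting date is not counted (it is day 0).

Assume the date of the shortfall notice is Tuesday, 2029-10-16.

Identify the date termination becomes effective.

The last day of the make-up period: 35 calendar days after 2029-10-16 is 2029-11-20.
The last day of the response period: 2029-11-20 + 45 days = 2030-01-04.
The date termination becomes effective: 2030-01-04 + 30 days = 2030-02-03.

2030-02-03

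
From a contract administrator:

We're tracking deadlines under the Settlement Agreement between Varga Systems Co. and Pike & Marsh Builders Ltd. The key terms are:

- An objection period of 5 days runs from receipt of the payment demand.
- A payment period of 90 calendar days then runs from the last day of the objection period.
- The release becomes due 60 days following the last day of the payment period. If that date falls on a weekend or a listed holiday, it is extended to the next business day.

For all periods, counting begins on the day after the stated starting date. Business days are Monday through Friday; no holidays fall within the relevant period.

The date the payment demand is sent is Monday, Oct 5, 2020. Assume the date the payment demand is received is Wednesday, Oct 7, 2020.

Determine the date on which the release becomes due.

The last day of the objection period: Oct 7, 2020 + 5 days = Oct 12, 2020.
The last day of the payment period: 90 calendar days after Oct 12, 2020 is Jan 10, 2021.
Adding 60 calendar days to Jan 10, 2021 gives Mar 11, 2021, which is the date on which the release becomes due. Mar 11, 2021 is a Thursday, so no roll-forward applies.

Mar 11, 2021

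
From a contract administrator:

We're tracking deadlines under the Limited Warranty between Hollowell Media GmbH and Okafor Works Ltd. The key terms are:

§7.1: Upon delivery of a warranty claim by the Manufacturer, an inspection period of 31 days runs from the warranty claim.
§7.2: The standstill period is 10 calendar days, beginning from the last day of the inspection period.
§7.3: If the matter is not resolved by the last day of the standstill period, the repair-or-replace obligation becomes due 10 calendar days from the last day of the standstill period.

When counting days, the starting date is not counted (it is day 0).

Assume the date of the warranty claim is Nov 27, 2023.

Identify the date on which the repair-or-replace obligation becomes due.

Jan 17, 2024

The last day of the inspection period: 31 calendar days after Nov 27, 2023 is Dec 28, 2023.
Adding 10 calendar days to Dec 28, 2023 gives Jan 7, 2024, which is the last day of the standstill period.
The date on which the repair-or-replace obligation becomes due: Jan 7, 2024 + 10 days = Jan 17, 2024.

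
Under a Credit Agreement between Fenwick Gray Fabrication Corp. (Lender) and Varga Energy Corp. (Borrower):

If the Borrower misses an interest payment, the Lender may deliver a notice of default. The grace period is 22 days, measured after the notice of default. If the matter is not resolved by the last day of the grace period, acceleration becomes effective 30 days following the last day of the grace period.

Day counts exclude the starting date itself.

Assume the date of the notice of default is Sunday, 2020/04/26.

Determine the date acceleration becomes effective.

Adding 22 calendar days to 2020/04/26 gives 2020/05/18, which is the last day of the grace period.
Adding 30 calendar days to 2020/05/18 gives 2020/06/17, which is the date acceleration becomes effective.

2020/06/17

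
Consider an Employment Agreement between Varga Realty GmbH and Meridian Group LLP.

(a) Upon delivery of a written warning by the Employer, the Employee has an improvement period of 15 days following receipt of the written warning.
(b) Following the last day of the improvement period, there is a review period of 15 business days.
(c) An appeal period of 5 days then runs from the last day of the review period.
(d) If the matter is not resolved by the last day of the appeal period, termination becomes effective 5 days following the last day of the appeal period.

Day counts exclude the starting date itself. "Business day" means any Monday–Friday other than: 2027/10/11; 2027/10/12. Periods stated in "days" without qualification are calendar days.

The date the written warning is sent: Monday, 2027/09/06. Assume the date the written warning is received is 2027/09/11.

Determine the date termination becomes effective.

The last day of the improvement period: 2027/09/11 + 15 days = 2027/09/26.
The last day of the review period: 15 business days after Sunday, 2027/09/26, skipping weekends and the listed holidays on Oct 11, Oct 12 — Sep 27, Sep 28, Sep 29, Sep 30, …, Oct 15, Oct 18, Oct 19 — lands on Tuesday, 2027/10/19.
Adding 5 calendar days to 2027/10/19 gives 2027/10/24, which is the last day of the appeal period.
The date termination becomes effective: 2027/10/24 + 5 days = 2027/10/29.

2027/10/29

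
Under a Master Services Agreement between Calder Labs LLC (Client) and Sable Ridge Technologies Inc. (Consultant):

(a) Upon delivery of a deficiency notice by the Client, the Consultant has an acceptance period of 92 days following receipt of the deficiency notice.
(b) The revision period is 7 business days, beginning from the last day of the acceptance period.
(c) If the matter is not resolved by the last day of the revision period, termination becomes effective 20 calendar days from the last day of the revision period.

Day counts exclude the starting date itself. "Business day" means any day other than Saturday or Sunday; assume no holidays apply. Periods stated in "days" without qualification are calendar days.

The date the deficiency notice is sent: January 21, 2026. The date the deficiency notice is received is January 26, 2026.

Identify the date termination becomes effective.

May 27, 2026

Adding 92 calendar days to January 26, 2026 gives April 28, 2026, which is the last day of the acceptance period.
The last day of the revision period: 7 business days after Tuesday, April 28, 2026, skipping weekends — Apr 29, Apr 30, May 1, May 4, May 5, May 6, May 7 — lands on Thursday, May 7, 2026.
The date termination becomes effective: 20 calendar days after May 7, 2026 is May 27, 2026.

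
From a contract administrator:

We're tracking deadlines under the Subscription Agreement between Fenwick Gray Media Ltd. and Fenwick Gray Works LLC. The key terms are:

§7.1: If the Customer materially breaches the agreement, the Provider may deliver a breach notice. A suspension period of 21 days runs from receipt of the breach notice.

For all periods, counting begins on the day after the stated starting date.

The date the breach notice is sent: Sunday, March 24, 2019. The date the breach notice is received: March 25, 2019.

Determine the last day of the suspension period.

April 15, 2019

Adding 21 calendar days to March 25, 2019 gives April 15, 2019, which is the last day of the suspension period.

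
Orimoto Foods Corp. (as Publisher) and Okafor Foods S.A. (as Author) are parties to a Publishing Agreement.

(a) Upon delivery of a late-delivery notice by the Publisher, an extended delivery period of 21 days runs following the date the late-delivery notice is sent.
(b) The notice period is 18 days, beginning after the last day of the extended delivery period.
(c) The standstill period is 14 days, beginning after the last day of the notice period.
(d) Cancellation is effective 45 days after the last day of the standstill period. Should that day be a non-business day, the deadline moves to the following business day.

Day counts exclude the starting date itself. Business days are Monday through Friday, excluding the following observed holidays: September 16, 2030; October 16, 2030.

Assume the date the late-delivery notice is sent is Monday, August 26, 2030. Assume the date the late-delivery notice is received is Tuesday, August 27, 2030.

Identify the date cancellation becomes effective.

Adding 21 calendar days to August 26, 2030 gives September 16, 2030, which is the last day of the extended delivery period.
Adding 18 calendar days to September 16, 2030 gives October 4, 2030, which is the last day of the notice period.
The last day of the standstill period: 14 calendar days after October 4, 2030 is October 18, 2030.
Adding 45 calendar days to October 18, 2030 gives December 2, 2030, which is the date cancellation becomes effective. December 2, 2030 is a Monday and is not a listed holiday, so no roll-forward applies.

December 2, 2030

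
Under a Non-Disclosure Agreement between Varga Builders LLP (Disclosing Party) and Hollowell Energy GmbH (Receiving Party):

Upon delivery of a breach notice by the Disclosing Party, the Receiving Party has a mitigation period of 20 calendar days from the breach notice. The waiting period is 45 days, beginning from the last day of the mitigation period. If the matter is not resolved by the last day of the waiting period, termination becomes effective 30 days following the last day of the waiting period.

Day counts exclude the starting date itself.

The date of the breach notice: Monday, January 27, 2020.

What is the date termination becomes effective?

The last day of the mitigation period: January 27, 2020 + 20 days = February 16, 2020.
Adding 45 calendar days to February 16, 2020 gives April 1, 2020, which is the last day of the waiting period.
The date termination becomes effective: 30 calendar days after April 1, 2020 is May 1, 2020.

May 1, 2020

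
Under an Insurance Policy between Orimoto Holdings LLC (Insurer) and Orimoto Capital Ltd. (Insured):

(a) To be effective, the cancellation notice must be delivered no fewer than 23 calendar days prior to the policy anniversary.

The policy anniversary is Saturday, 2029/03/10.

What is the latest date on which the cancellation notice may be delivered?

2029/02/15

2029/03/10 minus 23 days is 2029/02/15.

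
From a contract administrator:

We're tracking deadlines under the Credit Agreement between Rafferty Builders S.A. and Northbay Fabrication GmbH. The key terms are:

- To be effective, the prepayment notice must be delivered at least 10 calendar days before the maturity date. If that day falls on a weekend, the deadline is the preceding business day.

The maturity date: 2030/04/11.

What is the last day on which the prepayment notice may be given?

2030/04/11 minus 10 days is 2030/04/01. That is a Monday, so no adjustment is needed.

2030/04/01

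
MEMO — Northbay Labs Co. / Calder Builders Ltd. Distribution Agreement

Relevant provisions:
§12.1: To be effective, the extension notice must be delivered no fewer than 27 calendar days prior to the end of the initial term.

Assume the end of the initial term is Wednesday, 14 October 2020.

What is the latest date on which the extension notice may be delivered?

14 October 2020 minus 27 days is 17 September 2020.

17 September 2020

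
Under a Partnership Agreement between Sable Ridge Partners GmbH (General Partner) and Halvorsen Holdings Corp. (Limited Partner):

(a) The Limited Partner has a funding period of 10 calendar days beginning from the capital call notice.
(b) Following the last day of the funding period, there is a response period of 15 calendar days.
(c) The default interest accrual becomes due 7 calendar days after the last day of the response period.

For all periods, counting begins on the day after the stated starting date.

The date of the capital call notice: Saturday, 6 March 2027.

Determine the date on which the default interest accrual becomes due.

7 April 2027

Adding 10 calendar days to 6 March 2027 gives 16 March 2027, which is the last day of the funding period.
Adding 15 calendar days to 16 March 2027 gives 31 March 2027, which is the last day of the response period.
The date on which the default interest accrual becomes due: 31 March 2027 + 7 days = 7 April 2027.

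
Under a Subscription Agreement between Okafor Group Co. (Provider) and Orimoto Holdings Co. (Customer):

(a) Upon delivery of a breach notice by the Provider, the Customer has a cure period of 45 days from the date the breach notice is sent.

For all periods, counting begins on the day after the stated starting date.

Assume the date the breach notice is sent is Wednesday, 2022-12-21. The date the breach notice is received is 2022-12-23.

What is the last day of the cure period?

The last day of the cure period: 2022-12-21 + 45 days = 2023-02-04.

2023-02-04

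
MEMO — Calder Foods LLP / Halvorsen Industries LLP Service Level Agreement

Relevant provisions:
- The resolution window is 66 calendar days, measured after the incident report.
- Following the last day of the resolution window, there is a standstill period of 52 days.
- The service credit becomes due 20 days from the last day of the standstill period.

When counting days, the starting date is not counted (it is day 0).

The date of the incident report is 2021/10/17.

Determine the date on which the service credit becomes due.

Adding 66 calendar days to 2021/10/17 gives 2021/12/22, which is the last day of the resolution window.
The last day of the standstill period: 2021/12/22 + 52 days = 2022/02/12.
Adding 20 calendar days to 2022/02/12 gives 2022/03/04, which is the date on which the service credit becomes due.

2022/03/04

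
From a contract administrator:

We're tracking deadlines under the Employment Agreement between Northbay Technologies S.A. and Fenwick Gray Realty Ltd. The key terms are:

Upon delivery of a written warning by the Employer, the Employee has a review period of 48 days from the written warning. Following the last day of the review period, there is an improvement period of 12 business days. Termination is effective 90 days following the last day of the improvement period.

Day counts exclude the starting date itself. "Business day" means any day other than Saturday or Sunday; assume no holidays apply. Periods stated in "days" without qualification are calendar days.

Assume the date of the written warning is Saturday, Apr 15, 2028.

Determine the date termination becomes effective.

Adding 48 calendar days to Apr 15, 2028 gives Jun 2, 2028, which is the last day of the review period.
From Friday, Jun 2, 2028, 12 business days (Jun 5, Jun 6, Jun 7, Jun 8, …, Jun 16, Jun 19, Jun 20, skipping weekends) brings us to Tuesday, Jun 20, 2028, which is the last day of the improvement period.
The date termination becomes effective: Jun 20, 2028 + 90 days = Sep 18, 2028.

Sep 18, 2028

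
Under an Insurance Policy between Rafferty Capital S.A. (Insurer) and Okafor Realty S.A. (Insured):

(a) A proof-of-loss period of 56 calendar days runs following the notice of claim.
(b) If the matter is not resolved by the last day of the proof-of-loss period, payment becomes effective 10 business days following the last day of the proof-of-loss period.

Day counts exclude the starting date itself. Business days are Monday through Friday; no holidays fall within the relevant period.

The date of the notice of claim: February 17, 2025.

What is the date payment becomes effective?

April 28, 2025

Adding 56 calendar days to February 17, 2025 gives April 14, 2025, which is the last day of the proof-of-loss period.
From Monday, April 14, 2025, 10 business days (Apr 15, Apr 16, Apr 17, Apr 18, Apr 21, Apr 22, Apr 23, Apr 24, Apr 25, Apr 28, skipping weekends) brings us to Monday, April 28, 2025, which is the date payment becomes effective.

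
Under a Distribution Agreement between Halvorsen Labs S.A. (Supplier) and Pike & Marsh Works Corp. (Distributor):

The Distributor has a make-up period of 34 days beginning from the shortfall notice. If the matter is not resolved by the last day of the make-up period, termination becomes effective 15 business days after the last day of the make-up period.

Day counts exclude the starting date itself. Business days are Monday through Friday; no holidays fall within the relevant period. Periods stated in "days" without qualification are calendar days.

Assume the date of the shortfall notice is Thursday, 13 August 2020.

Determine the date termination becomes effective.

Adding 34 calendar days to 13 August 2020 gives 16 September 2020, which is the last day of the make-up period.
The date termination becomes effective: counting 15 business days from Wednesday, 16 September 2020 (Sep 17, Sep 18, Sep 21, Sep 22, …, Oct 5, Oct 6, Oct 7, skipping weekends) reaches Wednesday, 7 October 2020.

7 October 2020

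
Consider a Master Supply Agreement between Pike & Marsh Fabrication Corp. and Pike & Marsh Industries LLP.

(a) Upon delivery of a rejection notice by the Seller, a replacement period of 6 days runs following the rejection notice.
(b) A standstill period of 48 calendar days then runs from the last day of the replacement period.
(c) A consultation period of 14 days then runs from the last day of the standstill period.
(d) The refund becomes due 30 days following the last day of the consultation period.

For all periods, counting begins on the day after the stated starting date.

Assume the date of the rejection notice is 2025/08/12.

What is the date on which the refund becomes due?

The last day of the replacement period: 6 calendar days after 2025/08/12 is 2025/08/18.
The last day of the standstill period: 2025/08/18 + 48 days = 2025/10/05.
The last day of the consultation period: 2025/10/05 + 14 days = 2025/10/19.
The date on which the refund becomes due: 30 calendar days after 2025/10/19 is 2025/11/18.

2025/11/18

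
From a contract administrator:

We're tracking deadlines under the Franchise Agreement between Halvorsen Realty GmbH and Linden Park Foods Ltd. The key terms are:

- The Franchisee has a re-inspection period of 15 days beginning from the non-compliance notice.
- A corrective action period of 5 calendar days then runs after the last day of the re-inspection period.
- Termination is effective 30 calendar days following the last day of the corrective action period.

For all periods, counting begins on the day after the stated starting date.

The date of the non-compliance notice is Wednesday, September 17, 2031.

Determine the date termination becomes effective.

Adding 15 calendar days to September 17, 2031 gives October 2, 2031, which is the last day of the re-inspection period.
Adding 5 calendar days to October 2, 2031 gives October 7, 2031, which is the last day of the corrective action period.
Adding 30 calendar days to October 7, 2031 gives November 6, 2031, which is the date termination becomes effective.

November 6, 2031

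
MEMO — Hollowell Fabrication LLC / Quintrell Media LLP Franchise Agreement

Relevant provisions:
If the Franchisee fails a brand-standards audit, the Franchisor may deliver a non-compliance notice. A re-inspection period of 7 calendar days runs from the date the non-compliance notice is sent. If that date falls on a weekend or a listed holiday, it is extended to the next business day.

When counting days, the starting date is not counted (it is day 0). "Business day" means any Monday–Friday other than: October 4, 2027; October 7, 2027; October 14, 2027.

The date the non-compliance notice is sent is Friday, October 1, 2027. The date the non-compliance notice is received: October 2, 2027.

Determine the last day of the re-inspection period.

October 8, 2027

The last day of the re-inspection period: October 1, 2027 + 7 days = October 8, 2027. October 8, 2027 is a Friday and is not a listed holiday, so no roll-forward applies.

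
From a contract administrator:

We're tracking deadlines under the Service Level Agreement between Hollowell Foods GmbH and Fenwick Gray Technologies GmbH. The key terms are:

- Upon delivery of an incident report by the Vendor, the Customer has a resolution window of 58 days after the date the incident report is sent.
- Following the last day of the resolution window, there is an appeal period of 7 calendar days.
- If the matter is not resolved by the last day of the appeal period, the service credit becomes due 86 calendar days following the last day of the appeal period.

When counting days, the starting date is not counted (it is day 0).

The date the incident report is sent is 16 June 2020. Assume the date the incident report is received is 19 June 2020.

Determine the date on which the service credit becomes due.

The last day of the resolution window: 16 June 2020 + 58 days = 13 August 2020.
The last day of the appeal period: 7 calendar days after 13 August 2020 is 20 August 2020.
The date on which the service credit becomes due: 20 August 2020 + 86 days = 14 November 2020.

14 November 2020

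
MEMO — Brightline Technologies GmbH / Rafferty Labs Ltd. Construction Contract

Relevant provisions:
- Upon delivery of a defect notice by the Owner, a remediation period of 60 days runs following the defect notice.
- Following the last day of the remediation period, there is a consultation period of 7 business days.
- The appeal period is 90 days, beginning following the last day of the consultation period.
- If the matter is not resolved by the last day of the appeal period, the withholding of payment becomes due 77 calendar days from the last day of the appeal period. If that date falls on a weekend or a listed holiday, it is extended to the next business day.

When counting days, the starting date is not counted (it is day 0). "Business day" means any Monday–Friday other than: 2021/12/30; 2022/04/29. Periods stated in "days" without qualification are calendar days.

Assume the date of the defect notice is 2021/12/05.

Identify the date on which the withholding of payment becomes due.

2022/08/01

The last day of the remediation period: 2021/12/05 + 60 days = 2022/02/03.
The last day of the consultation period: counting 7 business days from Thursday, 2022/02/03 (Feb 4, Feb 7, Feb 8, Feb 9, Feb 10, Feb 11, Feb 14, skipping weekends) reaches Monday, 2022/02/14.
Adding 90 calendar days to 2022/02/14 gives 2022/05/15, which is the last day of the appeal period.
Adding 77 calendar days to 2022/05/15 gives 2022/07/31, which is the date on which the withholding of payment becomes due. That falls on a Sunday, so it rolls to the next business day, Monday, 2022/08/01.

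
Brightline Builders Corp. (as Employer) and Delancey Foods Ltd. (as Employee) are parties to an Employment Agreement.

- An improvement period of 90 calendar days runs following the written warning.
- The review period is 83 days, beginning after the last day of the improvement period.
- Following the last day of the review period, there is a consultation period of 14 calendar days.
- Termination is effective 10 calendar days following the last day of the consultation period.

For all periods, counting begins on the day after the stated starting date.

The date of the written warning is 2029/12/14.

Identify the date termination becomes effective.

The last day of the improvement period: 2029/12/14 + 90 days = 2030/03/14.
The last day of the review period: 83 calendar days after 2030/03/14 is 2030/06/05.
The last day of the consultation period: 2030/06/05 + 14 days = 2030/06/19.
The date termination becomes effective: 10 calendar days after 2030/06/19 is 2030/06/29.

2030/06/29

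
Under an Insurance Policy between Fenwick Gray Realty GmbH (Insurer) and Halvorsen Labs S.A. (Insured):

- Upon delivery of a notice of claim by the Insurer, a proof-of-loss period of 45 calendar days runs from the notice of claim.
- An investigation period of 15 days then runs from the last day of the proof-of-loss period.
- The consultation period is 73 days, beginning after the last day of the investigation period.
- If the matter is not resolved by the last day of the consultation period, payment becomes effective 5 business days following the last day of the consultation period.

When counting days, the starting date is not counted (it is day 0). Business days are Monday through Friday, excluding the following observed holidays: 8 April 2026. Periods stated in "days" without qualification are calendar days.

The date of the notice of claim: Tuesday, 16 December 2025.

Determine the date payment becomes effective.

5 May 2026

Adding 45 calendar days to 16 December 2025 gives 30 January 2026, which is the last day of the proof-of-loss period.
The last day of the investigation period: 30 January 2026 + 15 days = 14 February 2026.
The last day of the consultation period: 73 calendar days after 14 February 2026 is 28 April 2026.
The date payment becomes effective: counting 5 business days from Tuesday, 28 April 2026 (Apr 29, Apr 30, May 1, May 4, May 5, skipping weekends) reaches Tuesday, 5 May 2026.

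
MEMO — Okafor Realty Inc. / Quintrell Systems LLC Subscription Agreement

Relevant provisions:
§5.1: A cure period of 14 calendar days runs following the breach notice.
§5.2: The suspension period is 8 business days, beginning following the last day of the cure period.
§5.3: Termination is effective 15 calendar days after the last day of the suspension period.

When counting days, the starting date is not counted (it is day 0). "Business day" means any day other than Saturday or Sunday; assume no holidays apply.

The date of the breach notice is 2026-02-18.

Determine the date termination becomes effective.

The last day of the cure period: 2026-02-18 + 14 days = 2026-03-04.
From Wednesday, 2026-03-04, 8 business days (Mar 5, Mar 6, Mar 9, Mar 10, Mar 11, Mar 12, Mar 13, Mar 16, skipping weekends) brings us to Monday, 2026-03-16, which is the last day of the suspension period.
The date termination becomes effective: 15 calendar days after 2026-03-16 is 2026-03-31.

2026-03-31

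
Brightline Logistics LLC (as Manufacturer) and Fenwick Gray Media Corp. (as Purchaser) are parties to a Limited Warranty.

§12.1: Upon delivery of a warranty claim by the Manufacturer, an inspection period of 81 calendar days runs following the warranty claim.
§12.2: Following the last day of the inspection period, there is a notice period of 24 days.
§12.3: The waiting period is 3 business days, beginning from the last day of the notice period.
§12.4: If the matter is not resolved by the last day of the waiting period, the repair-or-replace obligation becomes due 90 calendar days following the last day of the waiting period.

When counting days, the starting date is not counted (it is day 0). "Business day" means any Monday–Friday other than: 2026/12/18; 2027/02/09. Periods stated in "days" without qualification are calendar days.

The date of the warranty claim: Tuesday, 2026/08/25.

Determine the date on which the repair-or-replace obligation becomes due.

2027/03/11

Adding 81 calendar days to 2026/08/25 gives 2026/11/14, which is the last day of the inspection period.
The last day of the notice period: 24 calendar days after 2026/11/14 is 2026/12/08.
The last day of the waiting period: counting 3 business days from Tuesday, 2026/12/08 (Dec 9, Dec 10, Dec 11, skipping weekends) reaches Friday, 2026/12/11.
The date on which the repair-or-replace obligation becomes due: 90 calendar days after 2026/12/11 is 2027/03/11.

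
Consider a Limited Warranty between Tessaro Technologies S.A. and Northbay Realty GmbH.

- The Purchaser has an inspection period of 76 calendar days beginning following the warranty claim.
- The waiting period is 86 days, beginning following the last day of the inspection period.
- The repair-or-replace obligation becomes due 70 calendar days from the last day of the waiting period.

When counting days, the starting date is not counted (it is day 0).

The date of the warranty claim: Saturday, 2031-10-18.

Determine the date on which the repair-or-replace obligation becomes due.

2032-06-06

Adding 76 calendar days to 2031-10-18 gives 2032-01-02, which is the last day of the inspection period.
The last day of the waiting period: 2032-01-02 + 86 days = 2032-03-28.
The date on which the repair-or-replace obligation becomes due: 2032-03-28 + 70 days = 2032-06-06.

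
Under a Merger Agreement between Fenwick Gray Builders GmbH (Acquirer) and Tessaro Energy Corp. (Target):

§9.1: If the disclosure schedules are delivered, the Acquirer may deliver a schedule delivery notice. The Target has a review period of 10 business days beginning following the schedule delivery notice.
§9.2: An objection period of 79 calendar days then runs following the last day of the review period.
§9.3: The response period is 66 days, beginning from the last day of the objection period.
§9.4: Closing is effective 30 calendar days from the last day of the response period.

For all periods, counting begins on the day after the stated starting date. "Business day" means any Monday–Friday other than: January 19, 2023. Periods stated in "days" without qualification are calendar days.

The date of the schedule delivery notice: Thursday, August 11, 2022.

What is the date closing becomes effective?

February 16, 2023

The last day of the review period: 10 business days after Thursday, August 11, 2022, skipping weekends — Aug 12, Aug 15, Aug 16, Aug 17, Aug 18, Aug 19, Aug 22, Aug 23, Aug 24, Aug 25 — lands on Thursday, August 25, 2022.
The last day of the objection period: August 25, 2022 + 79 days = November 12, 2022.
The last day of the response period: November 12, 2022 + 66 days = January 17, 2023.
The date closing becomes effective: January 17, 2023 + 30 days = February 16, 2023.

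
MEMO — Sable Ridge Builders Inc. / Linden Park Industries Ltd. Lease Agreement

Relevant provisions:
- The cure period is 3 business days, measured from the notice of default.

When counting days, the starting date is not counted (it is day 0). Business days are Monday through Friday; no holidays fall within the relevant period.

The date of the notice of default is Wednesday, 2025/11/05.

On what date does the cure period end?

From Wednesday, 2025/11/05, 3 business days (Nov 6, Nov 7, Nov 10, skipping weekends) brings us to Monday, 2025/11/10, which is the last day of the cure period.

2025/11/10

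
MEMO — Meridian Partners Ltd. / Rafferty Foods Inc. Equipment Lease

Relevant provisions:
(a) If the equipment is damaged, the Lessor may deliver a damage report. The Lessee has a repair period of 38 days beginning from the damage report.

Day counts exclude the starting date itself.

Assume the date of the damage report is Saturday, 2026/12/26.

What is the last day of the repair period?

The last day of the repair period: 2026/12/26 + 38 days = 2027/02/02.

2027/02/02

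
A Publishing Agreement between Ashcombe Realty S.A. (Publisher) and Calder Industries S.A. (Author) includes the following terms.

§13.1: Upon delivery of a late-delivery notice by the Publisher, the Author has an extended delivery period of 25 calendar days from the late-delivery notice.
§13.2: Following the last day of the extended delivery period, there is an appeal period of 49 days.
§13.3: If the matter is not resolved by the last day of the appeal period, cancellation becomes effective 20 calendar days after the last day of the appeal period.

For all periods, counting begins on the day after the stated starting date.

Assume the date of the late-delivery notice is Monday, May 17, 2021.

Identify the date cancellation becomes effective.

August 19, 2021

Adding 25 calendar days to May 17, 2021 gives June 11, 2021, which is the last day of the extended delivery period.
The last day of the appeal period: 49 calendar days after June 11, 2021 is July 30, 2021.
Adding 20 calendar days to July 30, 2021 gives August 19, 2021, which is the date cancellation becomes effective.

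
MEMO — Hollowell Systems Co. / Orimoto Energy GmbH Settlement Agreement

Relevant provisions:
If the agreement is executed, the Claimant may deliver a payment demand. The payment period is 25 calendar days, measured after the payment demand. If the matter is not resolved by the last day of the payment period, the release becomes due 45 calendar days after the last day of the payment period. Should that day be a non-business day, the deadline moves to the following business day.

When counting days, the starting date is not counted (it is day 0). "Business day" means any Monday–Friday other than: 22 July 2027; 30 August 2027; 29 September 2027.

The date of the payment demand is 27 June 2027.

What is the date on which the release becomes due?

6 September 2027

Adding 25 calendar days to 27 June 2027 gives 22 July 2027, which is the last day of the payment period.
Adding 45 calendar days to 22 July 2027 gives 5 September 2027, which is the date on which the release becomes due. That falls on a Sunday, so it rolls to the next business day, Monday, 6 September 2027.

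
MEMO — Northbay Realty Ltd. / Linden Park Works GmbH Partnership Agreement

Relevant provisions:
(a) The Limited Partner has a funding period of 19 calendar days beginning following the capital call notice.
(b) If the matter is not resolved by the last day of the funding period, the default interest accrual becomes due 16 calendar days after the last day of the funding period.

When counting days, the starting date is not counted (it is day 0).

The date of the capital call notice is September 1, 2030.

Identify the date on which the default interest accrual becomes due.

October 6, 2030

Adding 19 calendar days to September 1, 2030 gives September 20, 2030, which is the last day of the funding period.
Adding 16 calendar days to September 20, 2030 gives October 6, 2030, which is the date on which the default interest accrual becomes due.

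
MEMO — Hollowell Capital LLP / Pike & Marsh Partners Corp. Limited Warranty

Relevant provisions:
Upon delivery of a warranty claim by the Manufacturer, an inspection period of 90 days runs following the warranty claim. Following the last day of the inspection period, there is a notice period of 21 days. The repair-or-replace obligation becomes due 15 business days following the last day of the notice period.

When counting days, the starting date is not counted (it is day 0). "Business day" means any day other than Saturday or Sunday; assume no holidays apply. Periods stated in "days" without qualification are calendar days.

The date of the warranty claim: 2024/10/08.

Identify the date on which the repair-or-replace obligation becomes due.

The last day of the inspection period: 90 calendar days after 2024/10/08 is 2025/01/06.
Adding 21 calendar days to 2025/01/06 gives 2025/01/27, which is the last day of the notice period.
The date on which the repair-or-replace obligation becomes due: counting 15 business days from Monday, 2025/01/27 (Jan 28, Jan 29, Jan 30, Jan 31, …, Feb 13, Feb 14, Feb 17, skipping weekends) reaches Monday, 2025/02/17.

2025/02/17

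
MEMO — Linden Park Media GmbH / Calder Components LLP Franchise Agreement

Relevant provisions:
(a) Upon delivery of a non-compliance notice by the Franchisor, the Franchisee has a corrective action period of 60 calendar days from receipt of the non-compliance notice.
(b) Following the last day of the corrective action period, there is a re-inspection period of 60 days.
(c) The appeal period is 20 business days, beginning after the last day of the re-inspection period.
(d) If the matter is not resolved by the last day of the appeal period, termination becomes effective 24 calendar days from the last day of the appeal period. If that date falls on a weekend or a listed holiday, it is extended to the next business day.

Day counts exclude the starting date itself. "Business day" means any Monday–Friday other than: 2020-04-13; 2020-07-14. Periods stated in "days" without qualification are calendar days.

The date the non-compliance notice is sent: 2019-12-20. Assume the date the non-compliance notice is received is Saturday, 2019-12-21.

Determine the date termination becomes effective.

The last day of the corrective action period: 2019-12-21 + 60 days = 2020-02-19.
The last day of the re-inspection period: 60 calendar days after 2020-02-19 is 2020-04-19.
The last day of the appeal period: counting 20 business days from Sunday, 2020-04-19 (Apr 20, Apr 21, Apr 22, Apr 23, …, May 13, May 14, May 15, skipping weekends) reaches Friday, 2020-05-15.
The date termination becomes effective: 2020-05-15 + 24 days = 2020-06-08. 2020-06-08 is a Monday and is not a listed holiday, so no roll-forward applies.

2020-06-08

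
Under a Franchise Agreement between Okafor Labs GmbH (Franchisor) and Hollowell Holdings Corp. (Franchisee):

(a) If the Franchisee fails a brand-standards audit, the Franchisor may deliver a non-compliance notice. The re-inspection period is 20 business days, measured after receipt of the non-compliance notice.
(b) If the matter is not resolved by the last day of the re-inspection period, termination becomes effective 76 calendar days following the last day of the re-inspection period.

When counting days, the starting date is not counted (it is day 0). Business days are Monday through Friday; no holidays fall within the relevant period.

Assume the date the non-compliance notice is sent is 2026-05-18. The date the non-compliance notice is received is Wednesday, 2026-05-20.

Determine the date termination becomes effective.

From Wednesday, 2026-05-20, 20 business days (May 21, May 22, May 25, May 26, …, Jun 15, Jun 16, Jun 17, skipping weekends) brings us to Wednesday, 2026-06-17, which is the last day of the re-inspection period.
Adding 76 calendar days to 2026-06-17 gives 2026-09-01, which is the date termination becomes effective.

2026-09-01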